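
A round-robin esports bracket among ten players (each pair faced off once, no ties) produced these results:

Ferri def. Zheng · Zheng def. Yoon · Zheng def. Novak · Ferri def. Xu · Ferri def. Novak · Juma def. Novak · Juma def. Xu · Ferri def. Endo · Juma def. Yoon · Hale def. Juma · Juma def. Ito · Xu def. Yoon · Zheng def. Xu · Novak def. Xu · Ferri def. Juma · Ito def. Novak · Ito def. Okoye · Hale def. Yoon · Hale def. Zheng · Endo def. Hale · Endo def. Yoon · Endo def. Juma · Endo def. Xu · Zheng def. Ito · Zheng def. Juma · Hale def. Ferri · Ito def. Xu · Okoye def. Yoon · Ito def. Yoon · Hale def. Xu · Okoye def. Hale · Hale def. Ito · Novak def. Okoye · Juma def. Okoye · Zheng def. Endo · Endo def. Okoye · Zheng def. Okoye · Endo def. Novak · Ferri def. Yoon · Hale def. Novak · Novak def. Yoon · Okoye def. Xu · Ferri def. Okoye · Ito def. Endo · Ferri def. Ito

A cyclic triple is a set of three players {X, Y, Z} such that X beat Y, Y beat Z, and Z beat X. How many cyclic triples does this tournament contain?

9

Win totals: Okoye 3, Ito 5, Hale 7, Novak 3, Ferri 8, Yoon 0, Xu 1, Endo 6, Juma 5, Zheng 7.
A player with w wins dominates both others in C(w,2) triples; summing gives 3 + 10 + 21 + 3 + 28 + 0 + 0 + 15 + 10 + 21 = 111 transitive triples.
Total triples C(10,3) = 120, so cyclic triples = 120 − 111 = 9.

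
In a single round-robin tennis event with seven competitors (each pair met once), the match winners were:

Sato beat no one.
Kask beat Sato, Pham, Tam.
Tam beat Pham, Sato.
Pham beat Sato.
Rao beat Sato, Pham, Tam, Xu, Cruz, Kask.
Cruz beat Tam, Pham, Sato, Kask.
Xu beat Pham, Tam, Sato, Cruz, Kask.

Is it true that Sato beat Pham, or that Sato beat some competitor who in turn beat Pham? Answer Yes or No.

No

Sato did not beat Pham directly.
Sato beat no one, so there is no intermediate competitor.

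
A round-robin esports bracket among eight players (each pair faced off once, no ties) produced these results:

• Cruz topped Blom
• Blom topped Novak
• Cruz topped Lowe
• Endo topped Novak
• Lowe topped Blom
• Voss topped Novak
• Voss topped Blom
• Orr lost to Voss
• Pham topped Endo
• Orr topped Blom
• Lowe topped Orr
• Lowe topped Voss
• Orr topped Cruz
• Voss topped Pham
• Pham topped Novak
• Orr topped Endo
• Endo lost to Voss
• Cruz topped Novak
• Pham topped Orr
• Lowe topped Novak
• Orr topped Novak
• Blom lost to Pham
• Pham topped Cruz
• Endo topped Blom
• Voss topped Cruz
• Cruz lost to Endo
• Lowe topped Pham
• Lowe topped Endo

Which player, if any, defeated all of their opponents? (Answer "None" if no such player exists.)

Highest win total is Voss with 6 (out of 7 possible).
Voss lost to Lowe, so no player went undefeated.

None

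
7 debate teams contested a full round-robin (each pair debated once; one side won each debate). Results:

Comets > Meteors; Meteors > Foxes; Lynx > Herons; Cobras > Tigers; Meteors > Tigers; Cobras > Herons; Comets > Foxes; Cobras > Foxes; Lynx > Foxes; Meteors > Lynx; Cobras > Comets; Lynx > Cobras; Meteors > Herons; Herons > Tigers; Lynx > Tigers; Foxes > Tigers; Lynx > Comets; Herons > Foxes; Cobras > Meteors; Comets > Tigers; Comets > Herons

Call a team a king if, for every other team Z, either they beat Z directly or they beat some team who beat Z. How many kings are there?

Herons cannot reach Meteors, Cobras, Lynx, Comets in two steps.
Meteors reaches everyone (king).
Cobras reaches everyone (king).
Foxes cannot reach Herons, Meteors, Cobras, Lynx, Comets in two steps.
Lynx reaches everyone (king).
Tigers cannot reach Herons, Meteors, Cobras, Foxes, Lynx, Comets in two steps.
Comets cannot reach Cobras in two steps.
Kings: Meteors, Cobras, Lynx — 3.

3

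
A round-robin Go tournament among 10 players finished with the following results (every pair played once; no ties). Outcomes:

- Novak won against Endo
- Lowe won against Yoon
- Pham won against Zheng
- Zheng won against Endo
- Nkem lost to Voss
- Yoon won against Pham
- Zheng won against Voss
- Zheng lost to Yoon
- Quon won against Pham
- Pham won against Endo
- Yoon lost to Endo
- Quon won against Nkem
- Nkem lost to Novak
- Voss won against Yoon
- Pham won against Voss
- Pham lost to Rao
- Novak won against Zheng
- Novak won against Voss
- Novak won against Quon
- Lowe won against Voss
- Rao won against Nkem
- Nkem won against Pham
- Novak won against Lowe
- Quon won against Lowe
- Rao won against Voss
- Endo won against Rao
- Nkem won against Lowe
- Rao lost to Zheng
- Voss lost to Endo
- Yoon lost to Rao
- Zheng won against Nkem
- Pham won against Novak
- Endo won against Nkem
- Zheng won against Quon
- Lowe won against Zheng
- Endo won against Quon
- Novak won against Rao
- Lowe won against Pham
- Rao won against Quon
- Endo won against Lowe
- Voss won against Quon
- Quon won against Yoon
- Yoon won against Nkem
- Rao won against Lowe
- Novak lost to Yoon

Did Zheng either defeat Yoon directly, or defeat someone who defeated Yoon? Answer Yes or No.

Yes

Zheng did not beat Yoon directly.
Zheng beat Rao, Voss, Endo, Nkem, Quon. Of those, Rao beat Yoon.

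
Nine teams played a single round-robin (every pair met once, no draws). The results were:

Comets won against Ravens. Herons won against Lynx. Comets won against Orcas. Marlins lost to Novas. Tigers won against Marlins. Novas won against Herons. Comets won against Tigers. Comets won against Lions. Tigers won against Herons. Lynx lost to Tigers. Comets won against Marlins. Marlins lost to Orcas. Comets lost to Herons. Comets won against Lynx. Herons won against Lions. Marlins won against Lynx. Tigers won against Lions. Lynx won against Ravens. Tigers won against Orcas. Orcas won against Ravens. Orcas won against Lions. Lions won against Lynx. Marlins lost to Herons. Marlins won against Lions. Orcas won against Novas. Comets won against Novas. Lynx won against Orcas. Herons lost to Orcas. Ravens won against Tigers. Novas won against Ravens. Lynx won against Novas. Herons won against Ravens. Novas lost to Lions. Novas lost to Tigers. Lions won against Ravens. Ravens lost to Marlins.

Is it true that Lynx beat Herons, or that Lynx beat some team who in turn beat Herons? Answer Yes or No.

Lynx did not beat Herons directly.
Lynx beat Novas, Orcas, Ravens. Of those, Novas beat Herons.

Yes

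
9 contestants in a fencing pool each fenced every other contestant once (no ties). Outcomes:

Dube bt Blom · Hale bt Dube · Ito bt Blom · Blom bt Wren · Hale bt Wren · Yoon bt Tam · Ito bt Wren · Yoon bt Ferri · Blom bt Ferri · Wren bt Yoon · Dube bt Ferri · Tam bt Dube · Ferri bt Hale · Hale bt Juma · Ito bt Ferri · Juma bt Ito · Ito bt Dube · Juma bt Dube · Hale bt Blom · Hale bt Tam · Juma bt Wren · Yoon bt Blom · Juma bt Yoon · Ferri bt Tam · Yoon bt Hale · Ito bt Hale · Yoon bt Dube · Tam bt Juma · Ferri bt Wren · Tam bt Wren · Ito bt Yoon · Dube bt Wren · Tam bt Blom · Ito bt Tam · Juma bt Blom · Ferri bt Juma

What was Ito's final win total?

Ito's results: beat Wren, Tam, Ferri, Blom, Yoon, Hale, Dube; lost to Juma.
That is 7 wins.

7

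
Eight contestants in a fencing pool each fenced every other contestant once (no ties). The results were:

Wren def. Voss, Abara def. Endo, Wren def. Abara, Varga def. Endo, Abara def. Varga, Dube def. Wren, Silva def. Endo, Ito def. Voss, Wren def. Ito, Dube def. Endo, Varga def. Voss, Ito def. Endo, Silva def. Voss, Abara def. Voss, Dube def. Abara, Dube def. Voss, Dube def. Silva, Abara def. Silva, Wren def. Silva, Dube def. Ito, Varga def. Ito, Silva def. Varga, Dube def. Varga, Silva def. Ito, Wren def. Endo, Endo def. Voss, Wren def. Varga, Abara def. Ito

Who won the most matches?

Win totals: Ito 2, Wren 6, Silva 4, Varga 3, Endo 1, Voss 0, Dube 7, Abara 5.
Dube leads with 7 wins (next highest: 6).

Dube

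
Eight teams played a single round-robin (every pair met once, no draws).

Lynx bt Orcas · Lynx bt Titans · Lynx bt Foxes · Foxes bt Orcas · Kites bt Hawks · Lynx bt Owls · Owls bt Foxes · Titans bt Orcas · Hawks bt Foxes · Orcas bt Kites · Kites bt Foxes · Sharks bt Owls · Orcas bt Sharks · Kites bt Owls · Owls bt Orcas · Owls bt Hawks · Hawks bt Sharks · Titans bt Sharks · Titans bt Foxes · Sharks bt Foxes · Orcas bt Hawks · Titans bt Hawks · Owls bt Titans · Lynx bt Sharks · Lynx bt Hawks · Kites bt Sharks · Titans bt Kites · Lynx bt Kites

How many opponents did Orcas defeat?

Orcas' results: beat Hawks, Kites, Sharks; lost to Owls, Foxes, Lynx, Titans.
That is 3 wins.

3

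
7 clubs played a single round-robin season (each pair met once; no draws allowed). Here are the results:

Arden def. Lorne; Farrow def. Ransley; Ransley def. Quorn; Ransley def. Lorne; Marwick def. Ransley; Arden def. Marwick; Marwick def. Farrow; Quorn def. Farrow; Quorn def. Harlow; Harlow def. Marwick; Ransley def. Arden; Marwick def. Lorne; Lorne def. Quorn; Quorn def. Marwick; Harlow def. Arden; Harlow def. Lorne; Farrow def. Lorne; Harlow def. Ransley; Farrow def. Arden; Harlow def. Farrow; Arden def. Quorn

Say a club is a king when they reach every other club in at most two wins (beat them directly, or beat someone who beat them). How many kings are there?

Ransley reaches everyone (king).
Harlow reaches everyone (king).
Lorne cannot reach Ransley, Arden in two steps.
Arden reaches everyone (king).
Quorn reaches everyone (king).
Marwick cannot reach Harlow in two steps.
Farrow cannot reach Harlow in two steps.
Kings: Ransley, Harlow, Arden, Quorn — 4.

4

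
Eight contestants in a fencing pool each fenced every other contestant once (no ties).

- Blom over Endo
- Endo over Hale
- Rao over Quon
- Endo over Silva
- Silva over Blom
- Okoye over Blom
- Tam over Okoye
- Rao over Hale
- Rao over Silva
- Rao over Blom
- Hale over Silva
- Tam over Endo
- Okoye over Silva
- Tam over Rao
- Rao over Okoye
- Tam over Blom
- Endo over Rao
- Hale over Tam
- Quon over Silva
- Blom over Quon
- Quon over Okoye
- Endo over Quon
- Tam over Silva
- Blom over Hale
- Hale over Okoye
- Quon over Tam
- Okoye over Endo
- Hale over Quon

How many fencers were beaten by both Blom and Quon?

0

Blom beat: Endo, Quon, Hale.
Quon beat: Tam, Silva, Okoye.
No one was beaten by both.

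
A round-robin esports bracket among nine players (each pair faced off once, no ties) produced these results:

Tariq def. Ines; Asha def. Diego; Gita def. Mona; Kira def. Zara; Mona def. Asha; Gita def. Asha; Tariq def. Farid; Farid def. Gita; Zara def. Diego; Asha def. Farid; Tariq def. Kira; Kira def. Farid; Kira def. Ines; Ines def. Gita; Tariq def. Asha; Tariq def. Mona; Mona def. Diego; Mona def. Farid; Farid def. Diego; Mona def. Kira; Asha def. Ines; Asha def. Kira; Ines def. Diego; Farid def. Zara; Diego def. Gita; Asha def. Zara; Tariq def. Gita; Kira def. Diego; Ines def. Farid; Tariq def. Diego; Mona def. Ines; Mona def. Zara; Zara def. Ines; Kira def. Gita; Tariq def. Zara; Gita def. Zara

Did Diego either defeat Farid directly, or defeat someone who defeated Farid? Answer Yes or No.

Diego did not beat Farid directly.
Diego beat Gita, but each of them lost to Farid. No two-step path.

No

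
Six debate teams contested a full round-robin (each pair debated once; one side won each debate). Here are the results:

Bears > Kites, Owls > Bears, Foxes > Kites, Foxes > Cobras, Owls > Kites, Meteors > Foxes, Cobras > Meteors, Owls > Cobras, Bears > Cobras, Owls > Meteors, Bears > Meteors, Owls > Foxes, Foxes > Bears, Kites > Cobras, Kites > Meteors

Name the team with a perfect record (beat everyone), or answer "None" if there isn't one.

Owls

Owls has 5 wins out of 5 opponents — a perfect record.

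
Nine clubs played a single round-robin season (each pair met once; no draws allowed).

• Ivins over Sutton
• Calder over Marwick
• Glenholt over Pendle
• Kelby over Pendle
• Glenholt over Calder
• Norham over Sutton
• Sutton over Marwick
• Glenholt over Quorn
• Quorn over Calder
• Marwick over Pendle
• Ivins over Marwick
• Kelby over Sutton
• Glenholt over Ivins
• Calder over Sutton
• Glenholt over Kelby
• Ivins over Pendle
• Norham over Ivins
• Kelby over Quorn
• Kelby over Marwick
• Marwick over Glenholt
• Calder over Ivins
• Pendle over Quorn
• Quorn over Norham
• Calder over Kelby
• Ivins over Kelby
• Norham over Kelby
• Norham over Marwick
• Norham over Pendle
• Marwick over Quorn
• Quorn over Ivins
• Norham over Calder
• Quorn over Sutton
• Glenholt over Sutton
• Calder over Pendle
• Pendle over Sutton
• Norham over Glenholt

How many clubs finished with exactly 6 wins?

1

Win totals: Marwick 3, Glenholt 6, Pendle 2, Norham 7, Kelby 4, Calder 5, Quorn 4, Sutton 1, Ivins 4.
Exactly 6: Glenholt — 1 club.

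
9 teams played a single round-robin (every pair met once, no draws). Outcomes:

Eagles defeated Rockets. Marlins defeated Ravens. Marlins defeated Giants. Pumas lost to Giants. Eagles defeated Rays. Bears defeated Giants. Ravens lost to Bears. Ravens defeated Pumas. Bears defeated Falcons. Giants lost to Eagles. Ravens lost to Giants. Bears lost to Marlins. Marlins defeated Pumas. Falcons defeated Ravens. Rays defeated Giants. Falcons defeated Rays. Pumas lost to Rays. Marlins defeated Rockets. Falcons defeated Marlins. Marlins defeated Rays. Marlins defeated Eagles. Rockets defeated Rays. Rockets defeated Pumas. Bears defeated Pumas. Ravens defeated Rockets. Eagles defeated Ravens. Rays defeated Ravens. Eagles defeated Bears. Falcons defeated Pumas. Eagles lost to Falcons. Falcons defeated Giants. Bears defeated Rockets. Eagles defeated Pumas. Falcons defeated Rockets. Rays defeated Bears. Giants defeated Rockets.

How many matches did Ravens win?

2

Ravens' results: beat Pumas, Rockets; lost to Giants, Falcons, Rays, Bears, Marlins, Eagles.
That is 2 wins.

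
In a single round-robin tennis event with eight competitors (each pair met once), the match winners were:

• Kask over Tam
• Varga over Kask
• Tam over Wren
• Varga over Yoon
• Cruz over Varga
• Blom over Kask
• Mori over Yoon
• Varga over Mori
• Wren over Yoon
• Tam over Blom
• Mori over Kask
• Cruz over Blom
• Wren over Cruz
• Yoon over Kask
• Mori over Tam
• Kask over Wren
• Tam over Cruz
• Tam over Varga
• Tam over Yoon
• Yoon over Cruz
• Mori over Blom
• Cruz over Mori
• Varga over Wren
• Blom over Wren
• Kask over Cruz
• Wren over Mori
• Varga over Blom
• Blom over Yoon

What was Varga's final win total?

Varga's results: beat Wren, Yoon, Blom, Kask, Mori; lost to Tam, Cruz.
That is 5 wins.

5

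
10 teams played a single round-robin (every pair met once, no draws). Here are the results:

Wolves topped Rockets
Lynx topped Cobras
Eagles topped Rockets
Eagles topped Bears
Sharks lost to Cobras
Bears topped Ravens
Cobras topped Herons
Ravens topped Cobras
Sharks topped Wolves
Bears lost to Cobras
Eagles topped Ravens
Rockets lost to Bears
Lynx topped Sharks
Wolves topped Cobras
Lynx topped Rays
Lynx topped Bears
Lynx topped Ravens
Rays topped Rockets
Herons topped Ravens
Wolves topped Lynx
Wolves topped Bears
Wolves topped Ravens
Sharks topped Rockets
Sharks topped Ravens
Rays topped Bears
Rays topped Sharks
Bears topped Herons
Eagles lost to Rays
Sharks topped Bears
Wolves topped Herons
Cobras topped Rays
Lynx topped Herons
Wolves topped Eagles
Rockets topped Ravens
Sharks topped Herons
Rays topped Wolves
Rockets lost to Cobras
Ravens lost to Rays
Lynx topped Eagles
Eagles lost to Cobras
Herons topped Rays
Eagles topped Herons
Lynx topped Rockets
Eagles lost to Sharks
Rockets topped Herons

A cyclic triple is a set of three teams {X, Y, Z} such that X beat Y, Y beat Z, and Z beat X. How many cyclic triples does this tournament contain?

15

Win totals: Eagles 4, Herons 2, Cobras 6, Lynx 8, Rockets 2, Ravens 1, Bears 3, Wolves 7, Rays 6, Sharks 6.
A team with w wins dominates both others in C(w,2) triples; summing gives 6 + 1 + 15 + 28 + 1 + 0 + 3 + 21 + 15 + 15 = 105 transitive triples.
Total triples C(10,3) = 120, so cyclic triples = 120 − 105 = 15.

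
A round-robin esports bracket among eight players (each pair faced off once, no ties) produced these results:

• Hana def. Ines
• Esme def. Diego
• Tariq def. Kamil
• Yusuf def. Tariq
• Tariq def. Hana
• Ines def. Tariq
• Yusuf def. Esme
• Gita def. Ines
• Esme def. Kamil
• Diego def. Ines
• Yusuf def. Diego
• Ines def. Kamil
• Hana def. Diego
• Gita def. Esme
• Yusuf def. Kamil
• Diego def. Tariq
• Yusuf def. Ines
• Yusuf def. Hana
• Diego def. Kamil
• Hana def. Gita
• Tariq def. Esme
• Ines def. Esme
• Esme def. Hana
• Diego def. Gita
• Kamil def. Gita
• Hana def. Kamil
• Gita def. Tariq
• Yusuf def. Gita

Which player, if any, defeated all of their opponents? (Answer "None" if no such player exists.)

Yusuf

Yusuf has 7 wins out of 7 opponents — a perfect record.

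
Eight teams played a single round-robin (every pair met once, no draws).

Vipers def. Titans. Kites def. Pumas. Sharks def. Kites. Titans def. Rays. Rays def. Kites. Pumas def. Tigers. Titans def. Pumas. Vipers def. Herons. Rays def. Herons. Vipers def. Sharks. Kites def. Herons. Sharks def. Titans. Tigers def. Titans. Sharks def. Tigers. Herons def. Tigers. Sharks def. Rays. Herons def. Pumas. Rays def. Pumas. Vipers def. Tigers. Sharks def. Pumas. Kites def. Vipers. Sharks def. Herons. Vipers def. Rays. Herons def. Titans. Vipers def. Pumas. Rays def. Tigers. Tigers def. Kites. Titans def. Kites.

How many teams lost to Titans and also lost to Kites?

1

Titans beat: Pumas, Kites, Rays.
Kites beat: Herons, Vipers, Pumas.
Both beat: Pumas — 1.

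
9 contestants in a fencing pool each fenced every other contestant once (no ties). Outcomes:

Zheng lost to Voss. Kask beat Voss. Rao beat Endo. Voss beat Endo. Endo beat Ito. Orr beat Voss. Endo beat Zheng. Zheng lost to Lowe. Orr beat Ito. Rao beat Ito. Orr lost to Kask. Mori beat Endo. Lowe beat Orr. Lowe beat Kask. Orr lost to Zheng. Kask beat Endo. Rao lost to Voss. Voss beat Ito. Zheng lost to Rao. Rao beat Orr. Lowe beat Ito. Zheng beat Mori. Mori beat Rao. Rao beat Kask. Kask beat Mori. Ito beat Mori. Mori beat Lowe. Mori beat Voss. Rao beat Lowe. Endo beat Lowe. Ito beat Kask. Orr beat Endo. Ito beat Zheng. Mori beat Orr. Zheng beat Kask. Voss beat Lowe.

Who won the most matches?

Rao

Win totals: Endo 3, Orr 3, Lowe 4, Ito 3, Zheng 3, Mori 5, Voss 5, Rao 6, Kask 4.
Rao leads with 6 wins (next highest: 5).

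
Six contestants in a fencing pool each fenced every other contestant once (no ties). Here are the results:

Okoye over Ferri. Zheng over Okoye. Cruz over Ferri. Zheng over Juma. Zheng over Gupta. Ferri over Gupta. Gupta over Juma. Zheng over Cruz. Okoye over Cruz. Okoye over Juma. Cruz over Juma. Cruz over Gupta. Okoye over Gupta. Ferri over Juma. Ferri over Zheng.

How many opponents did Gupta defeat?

1

Gupta's results: beat Juma; lost to Cruz, Okoye, Zheng, Ferri.
That is 1 win.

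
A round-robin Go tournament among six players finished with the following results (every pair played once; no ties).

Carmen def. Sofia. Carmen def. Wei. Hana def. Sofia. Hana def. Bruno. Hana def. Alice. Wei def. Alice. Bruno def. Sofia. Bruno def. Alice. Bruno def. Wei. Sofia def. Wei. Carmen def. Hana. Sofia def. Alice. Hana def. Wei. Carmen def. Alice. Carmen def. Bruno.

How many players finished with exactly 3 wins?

1

Win totals: Carmen 5, Hana 4, Sofia 2, Alice 0, Wei 1, Bruno 3.
Exactly 3: Bruno — 1 player.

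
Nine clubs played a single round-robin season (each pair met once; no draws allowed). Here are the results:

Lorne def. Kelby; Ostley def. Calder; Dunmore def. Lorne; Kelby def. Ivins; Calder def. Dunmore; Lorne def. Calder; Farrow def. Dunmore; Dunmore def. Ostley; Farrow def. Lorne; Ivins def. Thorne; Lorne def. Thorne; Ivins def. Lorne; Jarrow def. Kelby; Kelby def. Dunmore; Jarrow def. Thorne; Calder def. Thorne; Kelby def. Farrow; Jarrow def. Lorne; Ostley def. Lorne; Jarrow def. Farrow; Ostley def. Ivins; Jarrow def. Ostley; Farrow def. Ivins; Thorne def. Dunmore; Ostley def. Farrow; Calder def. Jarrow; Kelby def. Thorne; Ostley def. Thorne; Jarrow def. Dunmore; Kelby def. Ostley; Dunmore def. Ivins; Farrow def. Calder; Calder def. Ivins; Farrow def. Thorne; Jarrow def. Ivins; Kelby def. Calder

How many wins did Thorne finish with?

1

Thorne's results: beat Dunmore; lost to Ivins, Farrow, Calder, Jarrow, Ostley, Kelby, Lorne.
That is 1 win.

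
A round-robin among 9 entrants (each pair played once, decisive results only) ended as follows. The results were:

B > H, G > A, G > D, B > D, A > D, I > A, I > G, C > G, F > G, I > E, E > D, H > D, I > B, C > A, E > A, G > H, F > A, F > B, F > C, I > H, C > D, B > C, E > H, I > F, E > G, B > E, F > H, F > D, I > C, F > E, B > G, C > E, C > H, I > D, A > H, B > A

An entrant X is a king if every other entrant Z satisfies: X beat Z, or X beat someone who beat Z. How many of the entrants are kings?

1

A cannot reach B, C, E, F, G, I in two steps.
B cannot reach F, I in two steps.
C cannot reach B, F, I in two steps.
D cannot reach A, B, C, E, F, G, H, I in two steps.
E cannot reach B, C, F, I in two steps.
F cannot reach I in two steps.
G cannot reach B, C, E, F, I in two steps.
H cannot reach A, B, C, E, F, G, I in two steps.
I reaches everyone (king).
Kings: I — 1.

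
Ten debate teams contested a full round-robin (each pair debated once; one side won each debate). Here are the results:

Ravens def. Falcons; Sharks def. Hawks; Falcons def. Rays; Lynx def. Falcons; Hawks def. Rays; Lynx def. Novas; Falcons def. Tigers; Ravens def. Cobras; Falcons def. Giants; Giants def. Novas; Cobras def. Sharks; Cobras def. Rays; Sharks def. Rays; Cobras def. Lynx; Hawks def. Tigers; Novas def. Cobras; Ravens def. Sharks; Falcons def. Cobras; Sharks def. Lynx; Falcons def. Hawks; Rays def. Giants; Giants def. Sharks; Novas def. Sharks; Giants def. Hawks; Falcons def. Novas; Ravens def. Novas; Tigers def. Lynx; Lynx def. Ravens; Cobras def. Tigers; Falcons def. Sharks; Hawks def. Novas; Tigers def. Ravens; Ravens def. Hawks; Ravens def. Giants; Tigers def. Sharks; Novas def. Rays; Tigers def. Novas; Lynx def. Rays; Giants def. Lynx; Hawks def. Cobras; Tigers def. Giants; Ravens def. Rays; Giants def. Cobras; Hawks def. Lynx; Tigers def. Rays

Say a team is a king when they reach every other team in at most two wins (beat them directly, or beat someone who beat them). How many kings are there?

Rays cannot reach Tigers, Falcons, Ravens in two steps.
Cobras reaches everyone (king).
Tigers reaches everyone (king).
Novas cannot reach Falcons, Ravens in two steps.
Falcons reaches everyone (king).
Giants reaches everyone (king).
Ravens reaches everyone (king).
Sharks reaches everyone (king).
Hawks reaches everyone (king).
Lynx reaches everyone (king).
Kings: Cobras, Tigers, Falcons, Giants, Ravens, Sharks, Hawks, Lynx — 8.

8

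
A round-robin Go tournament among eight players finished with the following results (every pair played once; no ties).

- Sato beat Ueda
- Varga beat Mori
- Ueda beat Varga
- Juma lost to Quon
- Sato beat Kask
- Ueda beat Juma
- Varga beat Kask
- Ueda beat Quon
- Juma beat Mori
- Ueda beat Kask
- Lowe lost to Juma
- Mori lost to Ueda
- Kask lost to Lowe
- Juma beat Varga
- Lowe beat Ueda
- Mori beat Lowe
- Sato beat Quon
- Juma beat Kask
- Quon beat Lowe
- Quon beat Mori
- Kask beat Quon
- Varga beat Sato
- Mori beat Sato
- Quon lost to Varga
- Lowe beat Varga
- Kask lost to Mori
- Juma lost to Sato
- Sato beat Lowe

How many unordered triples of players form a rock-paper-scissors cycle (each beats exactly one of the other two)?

15

Win totals: Juma 4, Mori 3, Kask 1, Varga 4, Quon 3, Lowe 3, Sato 5, Ueda 5.
A player with w wins dominates both others in C(w,2) triples; summing gives 6 + 3 + 0 + 6 + 3 + 3 + 10 + 10 = 41 transitive triples.
Total triples C(8,3) = 56, so cyclic triples = 56 − 41 = 15.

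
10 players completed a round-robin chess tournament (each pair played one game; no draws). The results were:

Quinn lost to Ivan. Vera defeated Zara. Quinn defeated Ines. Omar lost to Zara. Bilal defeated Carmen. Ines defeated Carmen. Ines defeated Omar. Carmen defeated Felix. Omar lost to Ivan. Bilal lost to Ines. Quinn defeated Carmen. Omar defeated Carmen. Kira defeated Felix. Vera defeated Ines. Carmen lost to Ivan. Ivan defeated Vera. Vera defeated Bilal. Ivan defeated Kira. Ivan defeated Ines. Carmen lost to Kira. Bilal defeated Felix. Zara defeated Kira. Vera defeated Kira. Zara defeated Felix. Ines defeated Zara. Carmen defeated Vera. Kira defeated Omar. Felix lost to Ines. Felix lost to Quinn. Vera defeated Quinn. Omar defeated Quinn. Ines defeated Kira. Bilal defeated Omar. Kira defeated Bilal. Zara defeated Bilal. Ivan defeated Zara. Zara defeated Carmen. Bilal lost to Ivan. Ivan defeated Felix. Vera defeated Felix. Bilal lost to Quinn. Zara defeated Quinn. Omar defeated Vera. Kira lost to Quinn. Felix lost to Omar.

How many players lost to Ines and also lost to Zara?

5

Ines beat: Zara, Bilal, Felix, Omar, Kira, Carmen.
Zara beat: Bilal, Felix, Omar, Kira, Quinn, Carmen.
Both beat: Bilal, Felix, Omar, Kira, Carmen — 5.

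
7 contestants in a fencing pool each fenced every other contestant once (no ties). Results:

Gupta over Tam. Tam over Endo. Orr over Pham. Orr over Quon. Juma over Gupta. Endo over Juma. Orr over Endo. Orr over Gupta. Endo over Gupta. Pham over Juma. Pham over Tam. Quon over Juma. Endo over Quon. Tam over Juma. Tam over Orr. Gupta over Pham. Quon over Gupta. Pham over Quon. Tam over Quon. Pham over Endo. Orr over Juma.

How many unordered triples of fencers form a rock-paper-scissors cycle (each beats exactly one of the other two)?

8

Win totals: Juma 1, Quon 2, Endo 3, Pham 4, Orr 5, Tam 4, Gupta 2.
A fencer with w wins dominates both others in C(w,2) triples; summing gives 0 + 1 + 3 + 6 + 10 + 6 + 1 = 27 transitive triples.
Total triples C(7,3) = 35, so cyclic triples = 35 − 27 = 8.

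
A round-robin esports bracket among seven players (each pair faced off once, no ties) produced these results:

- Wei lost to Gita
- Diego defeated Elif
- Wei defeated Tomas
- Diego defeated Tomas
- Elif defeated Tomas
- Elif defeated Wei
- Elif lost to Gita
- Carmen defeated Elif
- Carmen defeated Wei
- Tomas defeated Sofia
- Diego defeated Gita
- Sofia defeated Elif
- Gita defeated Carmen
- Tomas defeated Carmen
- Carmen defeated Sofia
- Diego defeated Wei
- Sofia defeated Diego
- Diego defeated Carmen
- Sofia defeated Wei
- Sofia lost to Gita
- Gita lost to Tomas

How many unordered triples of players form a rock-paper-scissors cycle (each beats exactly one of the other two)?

9

Win totals: Carmen 3, Tomas 3, Diego 5, Sofia 3, Wei 1, Gita 4, Elif 2.
A player with w wins dominates both others in C(w,2) triples; summing gives 3 + 3 + 10 + 3 + 0 + 6 + 1 = 26 transitive triples.
Total triples C(7,3) = 35, so cyclic triples = 35 − 26 = 9.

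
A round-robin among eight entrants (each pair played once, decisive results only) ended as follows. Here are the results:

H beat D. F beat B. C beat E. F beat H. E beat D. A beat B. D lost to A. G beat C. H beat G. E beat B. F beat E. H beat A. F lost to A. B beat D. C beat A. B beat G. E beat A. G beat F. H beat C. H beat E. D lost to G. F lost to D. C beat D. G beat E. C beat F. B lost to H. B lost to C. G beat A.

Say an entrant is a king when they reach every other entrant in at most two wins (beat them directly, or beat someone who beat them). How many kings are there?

4

A cannot reach C in two steps.
B cannot reach H in two steps.
C reaches everyone (king).
D cannot reach A, C, G in two steps.
E cannot reach C, H in two steps.
F reaches everyone (king).
G reaches everyone (king).
H reaches everyone (king).
Kings: C, F, G, H — 4.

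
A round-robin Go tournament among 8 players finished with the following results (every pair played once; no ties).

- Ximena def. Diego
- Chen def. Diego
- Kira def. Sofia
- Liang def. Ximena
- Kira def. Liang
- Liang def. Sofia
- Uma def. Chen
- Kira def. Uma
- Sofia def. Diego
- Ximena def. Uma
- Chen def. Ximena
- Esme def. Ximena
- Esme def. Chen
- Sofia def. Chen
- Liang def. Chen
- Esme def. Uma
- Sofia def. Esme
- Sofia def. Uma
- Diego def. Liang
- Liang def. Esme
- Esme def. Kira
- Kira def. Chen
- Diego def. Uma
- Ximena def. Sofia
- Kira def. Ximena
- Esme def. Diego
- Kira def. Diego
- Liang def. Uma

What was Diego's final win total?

Diego's results: beat Liang, Uma; lost to Sofia, Esme, Chen, Ximena, Kira.
That is 2 wins.

2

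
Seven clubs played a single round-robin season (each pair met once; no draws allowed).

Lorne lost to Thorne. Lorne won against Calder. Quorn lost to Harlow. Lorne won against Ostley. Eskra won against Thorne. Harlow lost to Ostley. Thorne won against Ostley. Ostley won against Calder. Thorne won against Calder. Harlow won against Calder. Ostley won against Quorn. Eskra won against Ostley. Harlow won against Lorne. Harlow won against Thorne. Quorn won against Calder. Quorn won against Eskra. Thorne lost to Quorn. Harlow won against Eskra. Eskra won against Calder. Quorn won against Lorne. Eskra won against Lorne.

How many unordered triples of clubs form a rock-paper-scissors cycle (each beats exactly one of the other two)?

6

Win totals: Lorne 2, Eskra 4, Calder 0, Harlow 5, Thorne 3, Ostley 3, Quorn 4.
A club with w wins dominates both others in C(w,2) triples; summing gives 1 + 6 + 0 + 10 + 3 + 3 + 6 = 29 transitive triples.
Total triples C(7,3) = 35, so cyclic triples = 35 − 29 = 6.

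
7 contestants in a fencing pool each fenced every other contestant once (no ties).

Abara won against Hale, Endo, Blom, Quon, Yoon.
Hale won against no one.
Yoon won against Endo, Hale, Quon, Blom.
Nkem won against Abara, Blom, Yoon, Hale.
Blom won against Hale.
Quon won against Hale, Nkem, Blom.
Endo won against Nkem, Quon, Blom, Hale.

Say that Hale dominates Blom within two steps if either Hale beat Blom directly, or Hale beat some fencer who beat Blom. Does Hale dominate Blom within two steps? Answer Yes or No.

Hale did not beat Blom directly.
Hale beat no one, so there is no intermediate fencer.

No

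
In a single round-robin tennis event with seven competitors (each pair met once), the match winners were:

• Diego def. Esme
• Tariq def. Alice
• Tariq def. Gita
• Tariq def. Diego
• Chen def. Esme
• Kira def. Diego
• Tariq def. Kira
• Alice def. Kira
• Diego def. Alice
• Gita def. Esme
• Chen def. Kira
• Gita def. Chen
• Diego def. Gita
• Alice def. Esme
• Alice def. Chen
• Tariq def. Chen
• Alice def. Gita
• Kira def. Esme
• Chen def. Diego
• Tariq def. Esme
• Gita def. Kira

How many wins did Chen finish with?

Chen's results: beat Esme, Kira, Diego; lost to Gita, Alice, Tariq.
That is 3 wins.

3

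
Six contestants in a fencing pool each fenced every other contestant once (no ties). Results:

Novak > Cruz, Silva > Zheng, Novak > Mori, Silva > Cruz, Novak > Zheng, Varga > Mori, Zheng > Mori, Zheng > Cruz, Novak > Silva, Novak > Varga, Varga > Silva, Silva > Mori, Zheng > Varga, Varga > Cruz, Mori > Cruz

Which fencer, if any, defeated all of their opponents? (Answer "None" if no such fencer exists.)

Novak

Novak has 5 wins out of 5 opponents — a perfect record.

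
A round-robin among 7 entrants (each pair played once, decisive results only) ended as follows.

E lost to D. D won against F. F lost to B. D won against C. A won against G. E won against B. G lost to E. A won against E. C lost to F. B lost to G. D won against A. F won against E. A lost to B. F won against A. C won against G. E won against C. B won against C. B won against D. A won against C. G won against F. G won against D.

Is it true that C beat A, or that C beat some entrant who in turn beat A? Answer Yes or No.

No

C did not beat A directly.
C beat G, but each of them lost to A. No two-step path.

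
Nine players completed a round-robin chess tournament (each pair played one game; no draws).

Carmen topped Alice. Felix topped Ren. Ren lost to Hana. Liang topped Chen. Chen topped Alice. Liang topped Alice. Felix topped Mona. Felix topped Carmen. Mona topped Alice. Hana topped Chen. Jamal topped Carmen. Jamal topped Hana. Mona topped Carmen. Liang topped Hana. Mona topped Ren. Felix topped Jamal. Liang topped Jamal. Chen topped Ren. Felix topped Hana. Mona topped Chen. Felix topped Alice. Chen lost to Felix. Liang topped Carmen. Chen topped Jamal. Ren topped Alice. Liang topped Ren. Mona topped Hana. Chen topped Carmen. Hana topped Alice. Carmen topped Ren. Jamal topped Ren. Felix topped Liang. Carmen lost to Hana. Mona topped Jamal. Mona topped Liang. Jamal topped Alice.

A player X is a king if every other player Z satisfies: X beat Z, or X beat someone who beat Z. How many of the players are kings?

1

Carmen cannot reach Chen, Jamal, Hana, Mona, Liang, Felix in two steps.
Chen cannot reach Mona, Liang, Felix in two steps.
Jamal cannot reach Mona, Liang, Felix in two steps.
Hana cannot reach Mona, Liang, Felix in two steps.
Alice cannot reach Carmen, Chen, Jamal, Hana, Ren, Mona, Liang, Felix in two steps.
Ren cannot reach Carmen, Chen, Jamal, Hana, Mona, Liang, Felix in two steps.
Mona cannot reach Felix in two steps.
Liang cannot reach Mona, Felix in two steps.
Felix reaches everyone (king).
Kings: Felix — 1.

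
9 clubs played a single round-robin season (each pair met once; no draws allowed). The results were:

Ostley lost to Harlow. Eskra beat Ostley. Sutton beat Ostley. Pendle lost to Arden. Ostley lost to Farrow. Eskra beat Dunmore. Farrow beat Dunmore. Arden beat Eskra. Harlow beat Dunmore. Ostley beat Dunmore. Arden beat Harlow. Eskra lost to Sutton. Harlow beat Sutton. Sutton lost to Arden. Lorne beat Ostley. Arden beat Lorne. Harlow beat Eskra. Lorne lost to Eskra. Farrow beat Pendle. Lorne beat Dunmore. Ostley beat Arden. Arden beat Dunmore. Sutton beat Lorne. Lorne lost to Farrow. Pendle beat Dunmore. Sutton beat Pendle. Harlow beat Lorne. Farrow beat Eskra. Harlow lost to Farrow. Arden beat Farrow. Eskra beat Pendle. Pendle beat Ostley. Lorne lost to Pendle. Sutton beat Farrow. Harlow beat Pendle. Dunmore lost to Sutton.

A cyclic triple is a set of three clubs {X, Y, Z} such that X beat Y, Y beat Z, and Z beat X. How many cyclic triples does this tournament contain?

Win totals: Harlow 6, Sutton 6, Arden 7, Dunmore 0, Lorne 2, Ostley 2, Farrow 6, Eskra 4, Pendle 3.
A club with w wins dominates both others in C(w,2) triples; summing gives 15 + 15 + 21 + 0 + 1 + 1 + 15 + 6 + 3 = 77 transitive triples.
Total triples C(9,3) = 84, so cyclic triples = 84 − 77 = 7.

7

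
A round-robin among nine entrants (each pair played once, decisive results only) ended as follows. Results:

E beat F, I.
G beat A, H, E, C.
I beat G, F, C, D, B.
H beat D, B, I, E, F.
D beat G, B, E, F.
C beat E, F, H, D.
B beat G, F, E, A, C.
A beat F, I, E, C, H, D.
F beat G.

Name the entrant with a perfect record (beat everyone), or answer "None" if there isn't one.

Highest win total is A with 6 (out of 8 possible).
A lost to B, G, so no entrant went undefeated.

None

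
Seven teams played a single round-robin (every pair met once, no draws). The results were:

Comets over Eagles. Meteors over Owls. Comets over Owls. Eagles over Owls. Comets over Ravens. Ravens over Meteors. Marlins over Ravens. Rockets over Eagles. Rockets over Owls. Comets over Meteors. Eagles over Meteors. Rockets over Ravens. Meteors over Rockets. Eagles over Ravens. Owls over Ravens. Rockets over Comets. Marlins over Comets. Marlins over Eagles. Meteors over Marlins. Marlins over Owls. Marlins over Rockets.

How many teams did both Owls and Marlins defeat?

1

Owls beat: Ravens.
Marlins beat: Comets, Ravens, Owls, Eagles, Rockets.
Both beat: Ravens — 1.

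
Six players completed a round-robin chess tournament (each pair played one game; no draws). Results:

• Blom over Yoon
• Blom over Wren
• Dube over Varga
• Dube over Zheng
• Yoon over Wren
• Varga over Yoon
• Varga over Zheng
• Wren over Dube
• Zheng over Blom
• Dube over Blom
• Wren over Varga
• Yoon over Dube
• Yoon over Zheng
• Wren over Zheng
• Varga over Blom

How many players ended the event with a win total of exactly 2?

1

Win totals: Dube 3, Varga 3, Yoon 3, Zheng 1, Wren 3, Blom 2.
Exactly 2: Blom — 1 player.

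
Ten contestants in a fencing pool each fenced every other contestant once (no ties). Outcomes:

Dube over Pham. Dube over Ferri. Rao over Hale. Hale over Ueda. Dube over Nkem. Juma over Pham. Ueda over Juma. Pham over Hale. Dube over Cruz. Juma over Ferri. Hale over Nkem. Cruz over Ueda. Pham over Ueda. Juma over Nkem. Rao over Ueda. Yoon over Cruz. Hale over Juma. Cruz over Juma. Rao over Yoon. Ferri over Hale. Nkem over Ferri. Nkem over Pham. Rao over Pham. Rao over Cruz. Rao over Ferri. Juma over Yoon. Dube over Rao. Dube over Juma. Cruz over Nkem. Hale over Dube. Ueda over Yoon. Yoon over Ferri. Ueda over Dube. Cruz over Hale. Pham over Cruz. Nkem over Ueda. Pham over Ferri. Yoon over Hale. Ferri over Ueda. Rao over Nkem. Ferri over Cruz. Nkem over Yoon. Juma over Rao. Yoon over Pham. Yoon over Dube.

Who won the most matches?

Win totals: Juma 5, Yoon 5, Ferri 3, Pham 4, Nkem 4, Ueda 3, Rao 7, Cruz 4, Hale 4, Dube 6.
Rao leads with 7 wins (next highest: 6).

Rao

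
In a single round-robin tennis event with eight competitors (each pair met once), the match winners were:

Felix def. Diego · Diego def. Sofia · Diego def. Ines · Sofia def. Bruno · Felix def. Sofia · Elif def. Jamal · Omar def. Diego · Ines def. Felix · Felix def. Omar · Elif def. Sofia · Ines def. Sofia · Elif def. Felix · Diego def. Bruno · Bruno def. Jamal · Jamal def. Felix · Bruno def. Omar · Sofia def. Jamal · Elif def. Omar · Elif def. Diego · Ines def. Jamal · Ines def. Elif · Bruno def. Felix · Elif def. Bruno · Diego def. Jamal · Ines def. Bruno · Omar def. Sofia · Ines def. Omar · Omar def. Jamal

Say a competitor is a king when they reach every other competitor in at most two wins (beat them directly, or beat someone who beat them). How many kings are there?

3

Bruno cannot reach Ines, Elif in two steps.
Sofia cannot reach Diego, Ines, Elif in two steps.
Diego reaches everyone (king).
Felix cannot reach Elif in two steps.
Omar cannot reach Elif in two steps.
Ines reaches everyone (king).
Elif reaches everyone (king).
Jamal cannot reach Bruno, Ines, Elif in two steps.
Kings: Diego, Ines, Elif — 3.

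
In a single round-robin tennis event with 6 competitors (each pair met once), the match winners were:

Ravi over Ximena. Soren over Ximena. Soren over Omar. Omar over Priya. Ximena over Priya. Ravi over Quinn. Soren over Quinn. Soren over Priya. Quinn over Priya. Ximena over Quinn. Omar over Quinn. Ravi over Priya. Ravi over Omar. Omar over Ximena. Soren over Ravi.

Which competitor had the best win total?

Soren

Win totals: Quinn 1, Omar 3, Soren 5, Ravi 4, Ximena 2, Priya 0.
Soren leads with 5 wins (next highest: 4).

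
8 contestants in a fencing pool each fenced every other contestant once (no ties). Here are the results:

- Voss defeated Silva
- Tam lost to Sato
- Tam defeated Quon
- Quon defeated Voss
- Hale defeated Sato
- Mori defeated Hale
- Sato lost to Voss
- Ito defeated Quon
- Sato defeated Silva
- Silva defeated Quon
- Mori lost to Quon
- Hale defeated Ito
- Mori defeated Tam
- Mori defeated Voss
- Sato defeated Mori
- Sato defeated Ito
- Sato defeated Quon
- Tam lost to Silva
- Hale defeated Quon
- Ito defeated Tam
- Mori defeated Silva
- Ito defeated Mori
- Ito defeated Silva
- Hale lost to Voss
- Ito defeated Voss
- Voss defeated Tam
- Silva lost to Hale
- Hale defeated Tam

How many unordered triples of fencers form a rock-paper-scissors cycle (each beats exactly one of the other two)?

Win totals: Silva 2, Sato 5, Ito 5, Voss 4, Quon 2, Mori 4, Hale 5, Tam 1.
A fencer with w wins dominates both others in C(w,2) triples; summing gives 1 + 10 + 10 + 6 + 1 + 6 + 10 + 0 = 44 transitive triples.
Total triples C(8,3) = 56, so cyclic triples = 56 − 44 = 12.

12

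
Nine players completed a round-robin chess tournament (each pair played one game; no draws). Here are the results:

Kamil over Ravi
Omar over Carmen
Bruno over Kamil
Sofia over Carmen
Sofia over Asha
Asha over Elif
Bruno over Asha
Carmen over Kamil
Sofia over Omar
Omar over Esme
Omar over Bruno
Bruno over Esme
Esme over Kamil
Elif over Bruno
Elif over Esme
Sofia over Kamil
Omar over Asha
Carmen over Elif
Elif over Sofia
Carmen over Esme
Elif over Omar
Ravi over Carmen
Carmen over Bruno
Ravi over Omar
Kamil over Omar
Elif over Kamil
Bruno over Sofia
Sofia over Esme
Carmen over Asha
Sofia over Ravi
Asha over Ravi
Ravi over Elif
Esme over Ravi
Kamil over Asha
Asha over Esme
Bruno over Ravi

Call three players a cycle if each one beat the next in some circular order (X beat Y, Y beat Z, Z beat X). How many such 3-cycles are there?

Win totals: Elif 5, Kamil 3, Omar 4, Carmen 5, Asha 3, Sofia 6, Esme 2, Bruno 5, Ravi 3.
A player with w wins dominates both others in C(w,2) triples; summing gives 10 + 3 + 6 + 10 + 3 + 15 + 1 + 10 + 3 = 61 transitive triples.
Total triples C(9,3) = 84, so cyclic triples = 84 − 61 = 23.

23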